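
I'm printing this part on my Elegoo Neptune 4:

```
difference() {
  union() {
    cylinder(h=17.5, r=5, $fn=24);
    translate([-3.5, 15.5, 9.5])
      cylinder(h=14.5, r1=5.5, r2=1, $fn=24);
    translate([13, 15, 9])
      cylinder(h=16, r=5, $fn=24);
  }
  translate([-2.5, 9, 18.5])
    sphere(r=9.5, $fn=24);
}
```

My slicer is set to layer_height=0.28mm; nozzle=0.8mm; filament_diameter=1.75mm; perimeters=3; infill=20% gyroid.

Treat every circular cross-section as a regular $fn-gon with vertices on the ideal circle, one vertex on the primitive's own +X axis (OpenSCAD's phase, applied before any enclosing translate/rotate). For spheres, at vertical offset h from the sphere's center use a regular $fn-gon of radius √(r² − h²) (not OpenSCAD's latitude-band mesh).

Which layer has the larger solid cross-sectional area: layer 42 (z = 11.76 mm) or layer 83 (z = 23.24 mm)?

layer 42 (z = 11.76 mm)

Layer 42 (z = 11.76): the cylinder: section is a regular 24-gon, circumradius r=5 (area = (24/2)·5.000²·sin(360°/24) = 77.65 mm²); the cone at (-3.5, 15.5): at t=0.156 of its height the radius interpolates to r₁+(r₂−r₁)t = 4.799, giving a regular 24-gon of that circumradius (area = (24/2)·4.799²·sin(360°/24) = 71.52 mm²); the cylinder at (13, 15): section is a regular 24-gon, circumradius r=5 (area = (24/2)·5.000²·sin(360°/24) = 77.65 mm²); Combining (union): the 3 present regions are separate (no shared area or edge), so areas and boundary lengths simply add and each stays a separate island — area = 226.81 mm²; the sphere at (-2.5, 9): section is a regular 24-gon, circumradius = √(r²−h²) = √(9.5²−6.74²) = 6.695 (area = (24/2)·6.695²·sin(360°/24) = 139.21 mm²); After the difference (first − rest): starting from the result so far (226.81 mm²), the r=9.5 sphere at (-2.5, 9) partially overlaps it — only the 41.62 mm² overlap (of its 139.21 mm²) is removed, clipping the outline — area = 185.19 mm². So its area = 185.19 mm². Layer 83 (z = 23.24): the cylinder is not intersected at this z (z outside [0, 17.5]); the cone at (-3.5, 15.5) contributes a regular 24-gon of circumradius 1.236 (interpolated between r1=5.5 and r2=1 at t=0.948) (area = (24/2)·1.236²·sin(360°/24) = 4.74 mm²); the r=5 cylinder at (13, 15) contributes a regular 24-gon of circumradius 5 (area = (24/2)·5.000²·sin(360°/24) = 77.65 mm²); Taking the union: the 2 present regions are separate (no shared area or edge), so areas and boundary lengths simply add and each stays a separate island — area = 82.39 mm²; the sphere at (-2.5, 9): section is a regular 24-gon, circumradius = √(r²−h²) = √(9.5²−4.74²) = 8.233 (area = (24/2)·8.233²·sin(360°/24) = 210.52 mm²); Taking the first minus the rest: starting from the result so far (82.39 mm²), the r=9.5 sphere at (-2.5, 9) partially overlaps it — only the 4.74 mm² overlap (of its 210.52 mm²) is removed, clipping the outline — area = 77.65 mm². So its area = 77.65 mm². Layer 42 is larger (185.19 vs 77.65 mm²).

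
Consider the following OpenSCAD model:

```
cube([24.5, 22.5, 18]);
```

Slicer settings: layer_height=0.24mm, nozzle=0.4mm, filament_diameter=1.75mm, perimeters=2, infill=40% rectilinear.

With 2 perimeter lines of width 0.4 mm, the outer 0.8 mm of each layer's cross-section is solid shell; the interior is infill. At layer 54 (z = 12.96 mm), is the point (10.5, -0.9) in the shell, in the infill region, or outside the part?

At z = 12.96 mm: the cube (footprint 24.5×22.5) is included at this height. Overall, the cross-section is a single solid region. The nearest boundary edge runs (0.00, 0.00)→(24.50, 0.00); distance from the point to it = 0.90 mm. The point is not inside any of the regions above, so it lies outside the cross-section (0.90 mm from the nearest boundary).

outside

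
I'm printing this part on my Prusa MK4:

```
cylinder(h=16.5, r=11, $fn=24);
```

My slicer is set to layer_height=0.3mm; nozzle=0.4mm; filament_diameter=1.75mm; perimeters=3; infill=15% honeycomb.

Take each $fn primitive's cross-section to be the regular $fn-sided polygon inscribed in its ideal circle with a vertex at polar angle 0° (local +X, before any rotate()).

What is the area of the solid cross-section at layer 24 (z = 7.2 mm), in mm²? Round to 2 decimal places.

375.81 mm²

At z = 7.2 mm: the cylinder: section is a regular 24-gon, circumradius r=11 (area = (24/2)·11.000²·sin(360°/24) = 375.81 mm²). Overall, the cross-section is a single solid region. Net area = 375.81 mm².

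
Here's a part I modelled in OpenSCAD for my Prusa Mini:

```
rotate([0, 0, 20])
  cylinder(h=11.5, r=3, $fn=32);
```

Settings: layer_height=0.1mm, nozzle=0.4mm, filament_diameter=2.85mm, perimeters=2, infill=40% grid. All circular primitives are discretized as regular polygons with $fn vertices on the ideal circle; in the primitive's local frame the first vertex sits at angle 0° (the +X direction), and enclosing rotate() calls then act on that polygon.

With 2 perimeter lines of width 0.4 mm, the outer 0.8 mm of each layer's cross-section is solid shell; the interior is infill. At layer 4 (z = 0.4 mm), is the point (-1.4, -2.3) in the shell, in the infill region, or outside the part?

shell

At z = 0.4 mm: the r=3 cylinder contributes a regular 32-gon of circumradius 3; (rotated 20° about Z; rotation is an isometry so areas/perimeters/island counts are preserved). Overall, the cross-section is a single solid region. Undo the 20° rotation: the query point maps to (-2.102, -1.682) in the un-rotated model frame. The nearest boundary edge runs (-2.49, -1.67)→(-2.12, -2.12); distance from the point to it = 0.29 mm. The point is inside the cross-section, 0.29 mm from the nearest boundary — within the 0.8 mm shell band (2 × 0.4).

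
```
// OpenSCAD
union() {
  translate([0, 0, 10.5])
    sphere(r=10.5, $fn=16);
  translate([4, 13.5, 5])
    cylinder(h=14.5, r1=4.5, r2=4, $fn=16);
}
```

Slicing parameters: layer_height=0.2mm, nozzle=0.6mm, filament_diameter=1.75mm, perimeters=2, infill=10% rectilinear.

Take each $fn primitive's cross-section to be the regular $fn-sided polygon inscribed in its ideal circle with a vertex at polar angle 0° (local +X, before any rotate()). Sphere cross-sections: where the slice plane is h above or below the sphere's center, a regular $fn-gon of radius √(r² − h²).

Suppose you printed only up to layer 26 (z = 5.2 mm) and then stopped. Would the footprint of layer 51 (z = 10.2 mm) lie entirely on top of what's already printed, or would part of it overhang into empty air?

part overhangs

Compare the two slices. At z = 5.2: the r=10.5 sphere contributes a regular 16-gon of circumradius √(10.5²−5.3²) = 9.064 (area = (16/2)·9.064²·sin(360°/16) = 251.53 mm²); the cone at (4, 13.5) (r1=4.5→r2=4) has section circumradius 4.493 here — a regular 16-gon (area = (16/2)·4.493²·sin(360°/16) = 61.80 mm²); Merging all regions: the 2 present regions are separate (no shared area or edge), so areas and boundary lengths simply add and each stays a separate island — area = 313.34 mm². At z = 10.2: the r=10.5 sphere contributes a regular 16-gon of circumradius √(10.5²−0.3²) = 10.496 (area = (16/2)·10.496²·sin(360°/16) = 337.25 mm²); the cone at (4, 13.5): at t=0.359 of its height the radius interpolates to r₁+(r₂−r₁)t = 4.321, giving a regular 16-gon of that circumradius (area = (16/2)·4.321²·sin(360°/16) = 57.15 mm²); Combining (union): the regions partially overlap — summed areas 394.40 mm² minus the doubly-counted overlap 1.31 mm² gives 393.09 mm² — area = 393.09 mm². Checking containment: at z = 10.2 the cross-section extends beyond the z = 5.2 cross-section by about 83.73 mm².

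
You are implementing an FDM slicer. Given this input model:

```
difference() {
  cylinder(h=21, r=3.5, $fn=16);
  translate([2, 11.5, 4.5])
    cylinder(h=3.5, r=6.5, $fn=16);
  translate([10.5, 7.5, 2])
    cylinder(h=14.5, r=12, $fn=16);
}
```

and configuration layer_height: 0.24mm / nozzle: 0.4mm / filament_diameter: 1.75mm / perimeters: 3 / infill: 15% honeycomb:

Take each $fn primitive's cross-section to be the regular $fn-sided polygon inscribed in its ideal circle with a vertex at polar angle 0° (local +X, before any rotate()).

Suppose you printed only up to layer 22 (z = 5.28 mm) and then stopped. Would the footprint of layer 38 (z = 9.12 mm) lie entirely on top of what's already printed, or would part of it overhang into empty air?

entirely on top

Compare the two slices. At z = 5.28: the r=3.5 cylinder gives a regular 16-gon of circumradius 3.5 (constant along its height) (area = (16/2)·3.500²·sin(360°/16) = 37.50 mm²); the r=6.5 cylinder at (2, 11.5) contributes a regular 16-gon of circumradius 6.5 (area = (16/2)·6.500²·sin(360°/16) = 129.35 mm²); the cylinder at (10.5, 7.5): section is a regular 16-gon, circumradius r=12 (area = (16/2)·12.000²·sin(360°/16) = 440.85 mm²); Subtracting the remaining from the first: starting from the r=3.5 cylinder (37.50 mm²), the r=6.5 cylinder at (2, 11.5) misses the remaining region (no effect); the r=12 cylinder at (10.5, 7.5) partially overlaps it — only the 10.74 mm² overlap (of its 440.85 mm²) is removed, clipping the outline — area = 26.76 mm². At z = 9.12: the cylinder: section is a regular 16-gon, circumradius r=3.5 (area = (16/2)·3.500²·sin(360°/16) = 37.50 mm²); the cylinder at (2, 11.5) does not reach this height (z outside [4.5, 8]); the r=12 cylinder at (10.5, 7.5) contributes a regular 16-gon of circumradius 12 (area = (16/2)·12.000²·sin(360°/16) = 440.85 mm²); After the difference (first − rest): starting from the r=3.5 cylinder (37.50 mm²), the r=12 cylinder at (10.5, 7.5) partially overlaps it — only the 10.74 mm² overlap (of its 440.85 mm²) is removed, clipping the outline — area = 26.76 mm². Checking containment: the cross-section at z = 9.12 is a subset of the cross-section at z = 5.28.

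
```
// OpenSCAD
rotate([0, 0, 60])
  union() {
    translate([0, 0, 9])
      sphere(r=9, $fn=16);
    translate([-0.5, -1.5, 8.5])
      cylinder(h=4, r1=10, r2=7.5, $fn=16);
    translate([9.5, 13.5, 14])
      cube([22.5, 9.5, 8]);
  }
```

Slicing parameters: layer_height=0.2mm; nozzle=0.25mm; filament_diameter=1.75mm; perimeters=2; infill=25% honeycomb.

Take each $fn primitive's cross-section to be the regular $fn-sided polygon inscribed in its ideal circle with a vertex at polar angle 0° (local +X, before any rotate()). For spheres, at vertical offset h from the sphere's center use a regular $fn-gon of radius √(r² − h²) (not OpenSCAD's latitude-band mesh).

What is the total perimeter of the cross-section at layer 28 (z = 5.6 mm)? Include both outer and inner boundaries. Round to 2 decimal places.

At z = 5.6 mm: the sphere: section is a regular 16-gon, circumradius = √(r²−h²) = √(9²−3.4²) = 8.333 (perimeter = 2·16·8.333·sin(180°/16) = 52.02 mm); the cone at (-0.5, -1.5) is not intersected at this z (z outside [8.5, 12.5]); the cube at (9.5, 13.5) is absent (z outside [14, 22]); Combining (union): only the r=9 sphere is present, so the union is just that shape — boundary = 52.02 mm; (rotated 60° about Z; rotation is an isometry so areas/perimeters/island counts are preserved). Overall, the cross-section is a single solid region. Total boundary length (outer) = 52.02 mm.

52.02 mm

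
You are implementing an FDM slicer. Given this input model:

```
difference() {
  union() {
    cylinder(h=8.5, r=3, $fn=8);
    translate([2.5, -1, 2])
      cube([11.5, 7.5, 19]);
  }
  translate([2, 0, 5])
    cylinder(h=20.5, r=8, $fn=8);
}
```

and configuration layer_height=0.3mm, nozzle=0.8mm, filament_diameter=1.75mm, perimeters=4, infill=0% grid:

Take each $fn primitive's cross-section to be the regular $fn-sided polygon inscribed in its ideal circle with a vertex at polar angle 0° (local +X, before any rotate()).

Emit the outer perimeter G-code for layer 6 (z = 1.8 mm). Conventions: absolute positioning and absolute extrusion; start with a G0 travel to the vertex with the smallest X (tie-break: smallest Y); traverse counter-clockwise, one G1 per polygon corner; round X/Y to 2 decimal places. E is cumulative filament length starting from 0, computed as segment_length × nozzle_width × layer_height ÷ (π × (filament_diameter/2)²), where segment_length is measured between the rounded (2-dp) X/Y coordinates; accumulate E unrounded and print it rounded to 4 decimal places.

G0 X-3.00 Y0.00 Z1.80
G1 X-2.12 Y-2.12 E0.2290
G1 X0.00 Y-3.00 E0.4581
G1 X2.12 Y-2.12 E0.6871
G1 X3.00 Y0.00 E0.9161
G1 X2.12 Y2.12 E1.1452
G1 X0.00 Y3.00 E1.3742
G1 X-2.12 Y2.12 E1.6032
G1 X-3.00 Y0.00 E1.8323

At z = 1.8 mm: the r=3 cylinder gives a regular 8-gon of circumradius 3 (constant along its height); the cube at (2.5, -1) is not intersected at this z (z outside [2, 21]); Combining (union): only the r=3 cylinder is present, so the union is just that shape — 1 connected region; the cylinder at (2, 0) is absent (z outside [5, 25.5]); After the difference (first − rest): none of the subtracted shapes is present at this height, so the result so far is unchanged — 1 connected region. The outline is a single polygon with 8 vertices. Extrusion per mm of travel: 0.8 × 0.3 / (π × 0.875²) = 0.099780. Accumulating E over each segment gives final E = 1.8323.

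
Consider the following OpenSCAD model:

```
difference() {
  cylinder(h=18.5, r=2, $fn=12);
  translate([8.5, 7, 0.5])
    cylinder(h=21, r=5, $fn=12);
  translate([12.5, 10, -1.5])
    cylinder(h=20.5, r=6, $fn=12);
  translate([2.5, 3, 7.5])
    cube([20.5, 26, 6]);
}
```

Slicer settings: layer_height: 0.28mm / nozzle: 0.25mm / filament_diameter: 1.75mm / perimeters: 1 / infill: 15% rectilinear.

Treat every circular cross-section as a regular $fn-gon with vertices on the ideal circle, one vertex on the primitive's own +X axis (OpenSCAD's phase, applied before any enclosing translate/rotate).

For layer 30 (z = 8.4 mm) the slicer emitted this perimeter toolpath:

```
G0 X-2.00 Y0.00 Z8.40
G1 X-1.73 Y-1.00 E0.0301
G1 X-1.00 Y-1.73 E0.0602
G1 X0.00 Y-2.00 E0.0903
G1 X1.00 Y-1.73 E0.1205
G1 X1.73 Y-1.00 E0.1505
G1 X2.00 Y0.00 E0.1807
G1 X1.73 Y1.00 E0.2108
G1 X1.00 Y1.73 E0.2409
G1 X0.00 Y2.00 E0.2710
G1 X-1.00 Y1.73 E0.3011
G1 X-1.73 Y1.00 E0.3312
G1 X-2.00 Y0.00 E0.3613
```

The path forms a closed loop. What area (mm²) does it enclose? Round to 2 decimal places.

11.99 mm²

Apply the shoelace formula to the sequence of (X, Y) vertices; enclosed area = 11.99 mm².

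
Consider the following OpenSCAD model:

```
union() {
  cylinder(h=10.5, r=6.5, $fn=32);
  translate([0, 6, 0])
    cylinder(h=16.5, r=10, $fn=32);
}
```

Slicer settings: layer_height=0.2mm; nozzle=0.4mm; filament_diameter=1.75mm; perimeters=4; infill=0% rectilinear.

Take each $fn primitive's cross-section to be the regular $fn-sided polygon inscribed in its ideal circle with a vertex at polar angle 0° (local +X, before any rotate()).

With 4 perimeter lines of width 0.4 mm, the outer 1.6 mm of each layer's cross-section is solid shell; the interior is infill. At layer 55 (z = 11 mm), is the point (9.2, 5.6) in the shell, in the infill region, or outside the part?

shell

At z = 11 mm: the cylinder is absent (z outside [0, 10.5]); the r=10 cylinder at (0, 6) contributes a regular 32-gon of circumradius 10; Merging all regions: only the r=10 cylinder at (0, 6) is present, so the union is just that shape — 1 connected region. Overall, the cross-section is a single solid region. The nearest boundary edge runs (9.81, 4.05)→(10.00, 6.00); distance from the point to it = 0.76 mm. The point is inside the cross-section, 0.76 mm from the nearest boundary — within the 1.6 mm shell band (4 × 0.4).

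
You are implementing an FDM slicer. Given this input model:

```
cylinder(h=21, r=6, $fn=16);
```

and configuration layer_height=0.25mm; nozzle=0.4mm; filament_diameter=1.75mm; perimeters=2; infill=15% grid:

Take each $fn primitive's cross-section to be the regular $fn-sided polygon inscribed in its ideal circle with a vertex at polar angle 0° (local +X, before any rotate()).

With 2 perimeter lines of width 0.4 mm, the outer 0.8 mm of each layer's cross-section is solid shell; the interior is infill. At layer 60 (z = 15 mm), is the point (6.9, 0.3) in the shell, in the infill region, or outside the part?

outside

At z = 15 mm: the cylinder: section is a regular 16-gon, circumradius r=6. Overall, the cross-section is a single solid region. The nearest boundary edge runs (6.00, 0.00)→(5.54, 2.30); distance from the point to it = 0.94 mm. The point is not inside any of the regions above, so it lies outside the cross-section (0.94 mm from the nearest boundary).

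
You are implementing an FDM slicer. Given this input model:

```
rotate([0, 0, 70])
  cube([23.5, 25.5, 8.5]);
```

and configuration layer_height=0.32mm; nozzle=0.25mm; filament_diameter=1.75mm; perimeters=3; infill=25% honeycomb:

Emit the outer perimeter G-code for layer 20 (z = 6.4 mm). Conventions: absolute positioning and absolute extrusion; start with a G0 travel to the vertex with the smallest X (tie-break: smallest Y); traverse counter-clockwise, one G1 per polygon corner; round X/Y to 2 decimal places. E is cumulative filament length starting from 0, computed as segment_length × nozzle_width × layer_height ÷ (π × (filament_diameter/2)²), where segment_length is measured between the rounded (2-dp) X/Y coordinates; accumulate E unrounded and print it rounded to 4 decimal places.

G0 X-23.96 Y8.72 Z6.40
G1 X0.00 Y0.00 E0.8480
G1 X8.04 Y22.08 E1.6296
G1 X-15.92 Y30.80 E2.4777
G1 X-23.96 Y8.72 E3.2592

At z = 6.4 mm: the 23.5×25.5 cube contributes its full rectangle; (whole slice rotated 70° about Z — lengths, areas and connectivity unchanged). The outline is a single polygon with 4 vertices. Extrusion per mm of travel: 0.25 × 0.32 / (π × 0.875²) = 0.033260. Accumulating E over each segment gives final E = 3.2592.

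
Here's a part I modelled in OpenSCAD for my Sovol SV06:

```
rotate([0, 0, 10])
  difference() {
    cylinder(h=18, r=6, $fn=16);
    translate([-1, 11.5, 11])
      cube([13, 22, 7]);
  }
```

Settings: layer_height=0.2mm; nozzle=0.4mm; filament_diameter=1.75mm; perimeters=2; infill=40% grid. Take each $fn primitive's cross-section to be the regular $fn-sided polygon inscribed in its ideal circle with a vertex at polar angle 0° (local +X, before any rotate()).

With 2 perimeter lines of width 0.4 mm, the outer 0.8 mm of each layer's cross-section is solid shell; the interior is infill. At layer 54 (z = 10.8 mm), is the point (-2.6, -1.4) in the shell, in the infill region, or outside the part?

infill

At z = 10.8 mm: the r=6 cylinder contributes a regular 16-gon of circumradius 6; the cube at (-1, 11.5) is absent (z outside [11, 18]); Subtracting the remaining from the first: none of the subtracted shapes is present at this height, so the r=6 cylinder is unchanged — 1 connected region; (rotated 10° about Z; rotation is an isometry so areas/perimeters/island counts are preserved). Overall, the cross-section is a single solid region. Undo the 10° rotation: the query point maps to (-2.804, -0.927) in the un-rotated model frame. The nearest boundary edge runs (-6.00, 0.00)→(-5.54, -2.30); distance from the point to it = 2.95 mm. The point is inside the cross-section and 2.95 mm from the nearest boundary — more than the 0.8 mm shell width (2 × 0.4), so it's in the infill interior.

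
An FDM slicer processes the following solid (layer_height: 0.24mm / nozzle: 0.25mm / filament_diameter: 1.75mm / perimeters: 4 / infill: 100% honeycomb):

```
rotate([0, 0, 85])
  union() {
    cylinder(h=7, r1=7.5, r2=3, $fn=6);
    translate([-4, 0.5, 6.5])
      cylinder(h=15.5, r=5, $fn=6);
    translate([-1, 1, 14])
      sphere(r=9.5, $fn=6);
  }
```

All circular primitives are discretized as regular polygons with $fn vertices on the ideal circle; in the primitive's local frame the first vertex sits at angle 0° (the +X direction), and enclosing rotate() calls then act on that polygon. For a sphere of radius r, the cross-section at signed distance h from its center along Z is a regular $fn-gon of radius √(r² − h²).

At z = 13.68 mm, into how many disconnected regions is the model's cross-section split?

At z = 13.68 mm: the cone does not reach this height (z outside [0, 7]); the cylinder at (-4, 0.5): section is a regular 6-gon, circumradius r=5; the r=9.5 sphere at (-1, 1) contributes a regular 6-gon of circumradius √(9.5²−0.32²) = 9.495; Merging all regions: the r=5 cylinder at (-4, 0.5) lies entirely inside the r=9.5 sphere at (-1, 1), so the union is just the r=9.5 sphere at (-1, 1) — 1 connected region; (rotated 85° about Z; rotation is an isometry so areas/perimeters/island counts are preserved). The result has 1 disconnected region.

1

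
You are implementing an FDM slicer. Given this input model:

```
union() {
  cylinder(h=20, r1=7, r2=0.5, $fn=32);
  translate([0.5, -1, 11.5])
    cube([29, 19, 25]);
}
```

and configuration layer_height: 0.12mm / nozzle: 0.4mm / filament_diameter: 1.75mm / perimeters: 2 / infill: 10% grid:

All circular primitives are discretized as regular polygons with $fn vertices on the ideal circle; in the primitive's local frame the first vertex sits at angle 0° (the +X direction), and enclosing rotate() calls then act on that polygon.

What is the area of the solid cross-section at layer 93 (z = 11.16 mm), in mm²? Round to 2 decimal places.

At z = 11.16 mm: the cone contributes a regular 32-gon of circumradius 3.373 (interpolated between r1=7 and r2=0.5 at t=0.558) (area = (32/2)·3.373²·sin(360°/32) = 35.51 mm²); the cube at (0.5, -1) does not reach this height (z outside [11.5, 36.5]); Combining (union): only the cone is present, so the union is just that shape — area = 35.51 mm². Overall, the cross-section is a single solid region. Net area = 35.51 mm².

35.51 mm²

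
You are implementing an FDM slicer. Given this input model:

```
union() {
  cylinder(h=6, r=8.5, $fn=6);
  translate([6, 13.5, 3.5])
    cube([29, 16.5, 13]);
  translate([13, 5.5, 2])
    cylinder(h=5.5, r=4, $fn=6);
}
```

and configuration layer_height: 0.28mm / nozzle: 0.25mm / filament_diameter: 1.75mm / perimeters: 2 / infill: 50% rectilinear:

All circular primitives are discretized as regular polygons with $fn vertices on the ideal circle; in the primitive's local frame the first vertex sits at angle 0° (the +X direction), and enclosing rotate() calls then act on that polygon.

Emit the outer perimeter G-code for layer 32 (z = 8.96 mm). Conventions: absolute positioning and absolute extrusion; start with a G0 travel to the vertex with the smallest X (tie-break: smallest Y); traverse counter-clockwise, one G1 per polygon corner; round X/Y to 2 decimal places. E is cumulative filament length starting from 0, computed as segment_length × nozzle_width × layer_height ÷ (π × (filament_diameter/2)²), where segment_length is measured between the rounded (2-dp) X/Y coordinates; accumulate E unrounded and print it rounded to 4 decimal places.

G0 X6.00 Y13.50 Z8.96
G1 X35.00 Y13.50 E0.8440
G1 X35.00 Y30.00 E1.3242
G1 X6.00 Y30.00 E2.1681
G1 X6.00 Y13.50 E2.6483

At z = 8.96 mm: the cylinder is not intersected at this z (z outside [0, 6]); the cube at (6, 13.5) is present — its section is the full 29×16.5 rectangle; the cylinder at (13, 5.5) does not reach this height (z outside [2, 7.5]); Merging all regions: only the 29×16.5 cube at (6, 13.5) is present, so the union is just that shape — 1 connected region. The outline is a single polygon with 4 vertices. Extrusion per mm of travel: 0.25 × 0.28 / (π × 0.875²) = 0.029103. Accumulating E over each segment gives final E = 2.6483.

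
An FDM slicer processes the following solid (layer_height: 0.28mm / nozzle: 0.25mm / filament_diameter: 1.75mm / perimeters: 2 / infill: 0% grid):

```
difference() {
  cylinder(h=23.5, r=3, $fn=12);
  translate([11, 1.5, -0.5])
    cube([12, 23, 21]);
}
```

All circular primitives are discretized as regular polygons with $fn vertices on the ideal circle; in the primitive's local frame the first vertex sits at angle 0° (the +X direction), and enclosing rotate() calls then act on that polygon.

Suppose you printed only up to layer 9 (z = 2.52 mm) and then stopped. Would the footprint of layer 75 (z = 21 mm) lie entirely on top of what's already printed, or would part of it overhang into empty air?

entirely on top

Compare the two slices. At z = 2.52: the r=3 cylinder contributes a regular 12-gon of circumradius 3 (area = (12/2)·3.000²·sin(360°/12) = 27.00 mm²); the cube at (11, 1.5) (footprint 12×23) is included at this height (area 276.00 mm²); Taking the first minus the rest: starting from the r=3 cylinder (27.00 mm²), the 12×23 cube at (11, 1.5) misses the remaining region (no effect) — area = 27.00 mm². At z = 21: the r=3 cylinder gives a regular 12-gon of circumradius 3 (constant along its height) (area = (12/2)·3.000²·sin(360°/12) = 27.00 mm²); the cube at (11, 1.5) is not intersected at this z (z outside [-0.5, 20.5]); After the difference (first − rest): none of the subtracted shapes is present at this height, so the r=3 cylinder is unchanged — area = 27.00 mm². Checking containment: the cross-section at z = 21 is a subset of the cross-section at z = 2.52.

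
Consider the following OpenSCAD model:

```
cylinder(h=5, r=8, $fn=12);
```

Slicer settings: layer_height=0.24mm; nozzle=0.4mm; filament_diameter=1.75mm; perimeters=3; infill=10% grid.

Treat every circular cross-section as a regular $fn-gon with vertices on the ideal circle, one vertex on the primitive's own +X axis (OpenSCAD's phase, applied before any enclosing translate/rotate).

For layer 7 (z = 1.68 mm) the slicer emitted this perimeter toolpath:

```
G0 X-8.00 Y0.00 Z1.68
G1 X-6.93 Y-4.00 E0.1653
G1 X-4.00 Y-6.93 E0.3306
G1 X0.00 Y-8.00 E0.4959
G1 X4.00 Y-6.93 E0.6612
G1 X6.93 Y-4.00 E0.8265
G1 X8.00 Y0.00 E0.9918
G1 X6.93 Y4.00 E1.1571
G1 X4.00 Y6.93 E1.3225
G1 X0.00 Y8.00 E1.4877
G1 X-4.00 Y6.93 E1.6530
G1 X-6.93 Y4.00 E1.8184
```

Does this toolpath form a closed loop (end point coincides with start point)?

Start point (G0): (-8.00, 0.00). End point (last G1): the path does not return to the start — open.

no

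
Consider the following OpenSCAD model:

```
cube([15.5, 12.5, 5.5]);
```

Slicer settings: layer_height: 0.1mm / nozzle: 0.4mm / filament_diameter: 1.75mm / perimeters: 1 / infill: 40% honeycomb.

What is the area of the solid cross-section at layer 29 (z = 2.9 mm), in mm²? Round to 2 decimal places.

193.75 mm²

At z = 2.9 mm: the 15.5×12.5 cube contributes its full rectangle (area 193.75 mm²). Overall, the cross-section is a single solid region. Net area = 193.75 mm².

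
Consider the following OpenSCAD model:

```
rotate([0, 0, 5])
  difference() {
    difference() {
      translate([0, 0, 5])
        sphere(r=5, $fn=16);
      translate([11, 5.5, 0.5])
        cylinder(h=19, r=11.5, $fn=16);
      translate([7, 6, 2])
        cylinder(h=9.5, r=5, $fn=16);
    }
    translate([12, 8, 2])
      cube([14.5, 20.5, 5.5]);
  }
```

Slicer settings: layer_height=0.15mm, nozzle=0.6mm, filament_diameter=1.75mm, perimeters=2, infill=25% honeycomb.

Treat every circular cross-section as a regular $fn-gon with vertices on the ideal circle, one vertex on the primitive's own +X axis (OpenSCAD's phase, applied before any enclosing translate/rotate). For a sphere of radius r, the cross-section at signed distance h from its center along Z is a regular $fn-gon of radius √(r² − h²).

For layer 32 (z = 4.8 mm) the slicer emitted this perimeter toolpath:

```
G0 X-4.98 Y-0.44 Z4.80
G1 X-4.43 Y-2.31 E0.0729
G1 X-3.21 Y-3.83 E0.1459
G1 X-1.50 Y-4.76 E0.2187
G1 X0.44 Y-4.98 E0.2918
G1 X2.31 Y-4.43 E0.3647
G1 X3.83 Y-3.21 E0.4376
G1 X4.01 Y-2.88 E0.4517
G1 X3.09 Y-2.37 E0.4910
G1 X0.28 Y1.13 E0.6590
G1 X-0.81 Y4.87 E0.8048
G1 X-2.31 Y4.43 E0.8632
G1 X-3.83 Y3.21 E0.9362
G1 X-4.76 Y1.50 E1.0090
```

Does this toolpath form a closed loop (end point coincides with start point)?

Start point (G0): (-4.98, -0.44). End point (last G1): the path does not return to the start — open.

no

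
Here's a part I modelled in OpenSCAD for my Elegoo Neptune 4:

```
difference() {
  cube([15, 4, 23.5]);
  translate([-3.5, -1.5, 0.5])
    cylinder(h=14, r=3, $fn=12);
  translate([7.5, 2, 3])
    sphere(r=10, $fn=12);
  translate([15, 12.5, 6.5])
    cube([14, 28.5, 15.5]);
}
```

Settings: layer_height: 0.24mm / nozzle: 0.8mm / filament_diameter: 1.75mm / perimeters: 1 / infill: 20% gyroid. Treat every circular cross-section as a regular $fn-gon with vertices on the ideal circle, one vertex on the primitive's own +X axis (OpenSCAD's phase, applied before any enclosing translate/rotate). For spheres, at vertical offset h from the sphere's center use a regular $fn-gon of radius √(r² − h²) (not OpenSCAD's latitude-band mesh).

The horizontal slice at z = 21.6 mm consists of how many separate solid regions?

At z = 21.6 mm: the cube is present — its section is the full 15×4 rectangle; the cylinder at (-3.5, -1.5) does not reach this height (z outside [0.5, 14.5]); the sphere at (7.5, 2) is absent (|z−center|=18.600 > r=10); the 14×28.5 cube at (15, 12.5) contributes its full rectangle; Subtracting the remaining from the first: starting from the 15×4 cube, the 14×28.5 cube at (15, 12.5) misses the remaining region (no effect) — 1 connected region. The result has 1 disconnected region.

1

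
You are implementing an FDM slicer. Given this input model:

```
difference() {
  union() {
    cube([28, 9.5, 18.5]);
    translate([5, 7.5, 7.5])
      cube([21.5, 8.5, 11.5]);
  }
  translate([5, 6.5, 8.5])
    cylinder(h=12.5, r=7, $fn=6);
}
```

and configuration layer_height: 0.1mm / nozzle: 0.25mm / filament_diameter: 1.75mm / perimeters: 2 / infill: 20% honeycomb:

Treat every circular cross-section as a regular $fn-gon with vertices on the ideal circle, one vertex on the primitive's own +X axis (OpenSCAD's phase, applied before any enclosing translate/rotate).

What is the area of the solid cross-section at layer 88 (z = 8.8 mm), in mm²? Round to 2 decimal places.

At z = 8.8 mm: the cube is present — its section is the full 28×9.5 rectangle (area 266.00 mm²); the cube at (5, 7.5) (footprint 21.5×8.5) is included at this height (area 182.75 mm²); Merging all regions: the regions partially overlap — summed areas 448.75 mm² minus the doubly-counted overlap 43.00 mm² gives 405.75 mm² — area = 405.75 mm²; the r=7 cylinder at (5, 6.5) gives a regular 6-gon of circumradius 7 (constant along its height) (area = (6/2)·7.000²·sin(360°/6) = 127.31 mm²); After the difference (first − rest): starting from that combined region (405.75 mm²), the r=7 cylinder at (5, 6.5) partially overlaps it — only the 107.02 mm² overlap (of its 127.31 mm²) is removed, clipping the outline — area = 298.73 mm². Overall, the cross-section is a single solid region. Net area = 298.73 mm².

298.73 mm²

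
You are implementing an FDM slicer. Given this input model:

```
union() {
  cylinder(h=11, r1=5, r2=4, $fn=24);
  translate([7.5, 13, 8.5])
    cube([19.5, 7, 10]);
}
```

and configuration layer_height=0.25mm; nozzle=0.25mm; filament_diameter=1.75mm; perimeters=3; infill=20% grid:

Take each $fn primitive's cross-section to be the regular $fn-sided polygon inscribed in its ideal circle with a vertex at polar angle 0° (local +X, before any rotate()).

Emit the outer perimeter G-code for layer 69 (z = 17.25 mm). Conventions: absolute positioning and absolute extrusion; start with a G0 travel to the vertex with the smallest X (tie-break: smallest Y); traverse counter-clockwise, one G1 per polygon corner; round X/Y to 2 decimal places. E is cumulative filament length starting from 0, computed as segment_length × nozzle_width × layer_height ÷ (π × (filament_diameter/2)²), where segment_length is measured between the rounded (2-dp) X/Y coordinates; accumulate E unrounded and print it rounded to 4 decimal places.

G0 X7.50 Y13.00 Z17.25
G1 X27.00 Y13.00 E0.5067
G1 X27.00 Y20.00 E0.6886
G1 X7.50 Y20.00 E1.1953
G1 X7.50 Y13.00 E1.3772

At z = 17.25 mm: the cone is not intersected at this z (z outside [0, 11]); the 19.5×7 cube at (7.5, 13) contributes its full rectangle; Taking the union: only the 19.5×7 cube at (7.5, 13) is present, so the union is just that shape — 1 connected region. The outline is a single polygon with 4 vertices. Extrusion per mm of travel: 0.25 × 0.25 / (π × 0.875²) = 0.025984. Accumulating E over each segment gives final E = 1.3772.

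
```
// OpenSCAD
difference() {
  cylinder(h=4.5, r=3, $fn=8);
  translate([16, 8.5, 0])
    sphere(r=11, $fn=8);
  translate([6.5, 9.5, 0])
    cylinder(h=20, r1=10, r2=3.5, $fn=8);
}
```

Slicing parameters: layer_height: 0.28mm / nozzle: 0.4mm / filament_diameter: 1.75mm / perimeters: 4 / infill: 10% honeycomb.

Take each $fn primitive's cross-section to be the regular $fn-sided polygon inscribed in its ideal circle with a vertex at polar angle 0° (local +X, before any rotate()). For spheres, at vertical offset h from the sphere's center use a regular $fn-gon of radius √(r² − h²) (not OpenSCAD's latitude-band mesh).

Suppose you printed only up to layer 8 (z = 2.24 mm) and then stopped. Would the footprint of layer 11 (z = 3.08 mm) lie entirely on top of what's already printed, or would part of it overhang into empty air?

entirely on top

Compare the two slices. At z = 2.24: the r=3 cylinder contributes a regular 8-gon of circumradius 3 (area = (8/2)·3.000²·sin(360°/8) = 25.46 mm²); the r=11 sphere at (16, 8.5) slices to a regular 8-gon of circumradius 10.770 (√(r²−h²) with h=2.24 from center) (area = (8/2)·10.770²·sin(360°/8) = 328.05 mm²); the cone at (6.5, 9.5): at t=0.112 of its height the radius interpolates to r₁+(r₂−r₁)t = 9.272, giving a regular 8-gon of that circumradius (area = (8/2)·9.272²·sin(360°/8) = 243.16 mm²); Subtracting the remaining from the first: starting from the r=3 cylinder (25.46 mm²), the r=11 sphere at (16, 8.5) misses the remaining region (no effect); the cone at (6.5, 9.5) partially overlaps it — only the 0.17 mm² overlap (of its 243.16 mm²) is removed, clipping the outline — area = 25.28 mm². At z = 3.08: the r=3 cylinder contributes a regular 8-gon of circumradius 3 (area = (8/2)·3.000²·sin(360°/8) = 25.46 mm²); the r=11 sphere at (16, 8.5) contributes a regular 8-gon of circumradius √(11²−3.08²) = 10.560 (area = (8/2)·10.560²·sin(360°/8) = 315.41 mm²); the cone at (6.5, 9.5) contributes a regular 8-gon of circumradius 8.999 (interpolated between r1=10 and r2=3.5 at t=0.154) (area = (8/2)·8.999²·sin(360°/8) = 229.05 mm²); Taking the first minus the rest: starting from the r=3 cylinder (25.46 mm²), the r=11 sphere at (16, 8.5) misses the remaining region (no effect); the cone at (6.5, 9.5) misses the remaining region (no effect) — area = 25.46 mm². Checking containment: the cross-section at z = 3.08 is a subset of the cross-section at z = 2.24.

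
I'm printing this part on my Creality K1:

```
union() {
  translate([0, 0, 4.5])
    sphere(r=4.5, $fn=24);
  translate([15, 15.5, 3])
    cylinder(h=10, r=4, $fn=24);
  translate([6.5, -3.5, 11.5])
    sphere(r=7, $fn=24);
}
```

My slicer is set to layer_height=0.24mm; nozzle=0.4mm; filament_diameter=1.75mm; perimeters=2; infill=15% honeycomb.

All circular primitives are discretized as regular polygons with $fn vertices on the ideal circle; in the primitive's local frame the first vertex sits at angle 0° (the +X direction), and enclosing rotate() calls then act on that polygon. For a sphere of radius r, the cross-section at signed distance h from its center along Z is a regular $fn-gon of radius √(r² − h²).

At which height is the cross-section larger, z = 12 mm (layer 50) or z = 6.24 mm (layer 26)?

layer 50 (z = 12 mm)

Layer 50 (z = 12): the sphere does not reach this height (|z−center|=7.500 > r=4.5); the r=4 cylinder at (15, 15.5) gives a regular 24-gon of circumradius 4 (constant along its height) (area = (24/2)·4.000²·sin(360°/24) = 49.69 mm²); the sphere at (6.5, -3.5): section is a regular 24-gon, circumradius = √(r²−h²) = √(7²−0.5²) = 6.982 (area = (24/2)·6.982²·sin(360°/24) = 151.41 mm²); Merging all regions: the 2 present regions are separate (no shared area or edge), so areas and boundary lengths simply add and each stays a separate island — area = 201.10 mm². So its area = 201.10 mm². Layer 26 (z = 6.24): the r=4.5 sphere contributes a regular 24-gon of circumradius √(4.5²−1.74²) = 4.150 (area = (24/2)·4.150²·sin(360°/24) = 53.49 mm²); the r=4 cylinder at (15, 15.5) contributes a regular 24-gon of circumradius 4 (area = (24/2)·4.000²·sin(360°/24) = 49.69 mm²); the sphere at (6.5, -3.5): section is a regular 24-gon, circumradius = √(r²−h²) = √(7²−5.26²) = 4.619 (area = (24/2)·4.619²·sin(360°/24) = 66.25 mm²); Taking the union: the regions partially overlap — summed areas 169.44 mm² minus the doubly-counted overlap 4.20 mm² gives 165.24 mm² — area = 165.24 mm². So its area = 165.24 mm². Layer 50 is larger (201.10 vs 165.24 mm²).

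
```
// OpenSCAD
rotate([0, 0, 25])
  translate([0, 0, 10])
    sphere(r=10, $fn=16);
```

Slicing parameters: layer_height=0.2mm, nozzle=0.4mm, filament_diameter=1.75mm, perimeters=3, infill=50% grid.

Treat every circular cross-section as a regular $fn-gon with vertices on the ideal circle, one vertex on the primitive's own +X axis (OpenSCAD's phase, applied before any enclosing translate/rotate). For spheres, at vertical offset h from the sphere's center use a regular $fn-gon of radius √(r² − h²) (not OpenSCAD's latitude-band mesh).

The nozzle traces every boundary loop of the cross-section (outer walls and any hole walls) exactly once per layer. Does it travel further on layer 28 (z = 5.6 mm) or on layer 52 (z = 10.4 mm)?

layer 52 (z = 10.4 mm)

Layer 28 (z = 5.6): the r=10 sphere slices to a regular 16-gon of circumradius 8.980 (√(r²−h²) with h=4.4 from center) (perimeter = 2·16·8.980·sin(180°/16) = 56.06 mm); (rotated 25° about Z; rotation is an isometry so areas/perimeters/island counts are preserved). So its perimeter = 56.06 mm. Layer 52 (z = 10.4): the r=10 sphere slices to a regular 16-gon of circumradius 9.992 (√(r²−h²) with h=0.4 from center) (perimeter = 2·16·9.992·sin(180°/16) = 62.38 mm); (rotated 25° about Z; rotation is an isometry so areas/perimeters/island counts are preserved). So its perimeter = 62.38 mm. Layer 52 is larger (62.38 vs 56.06 mm).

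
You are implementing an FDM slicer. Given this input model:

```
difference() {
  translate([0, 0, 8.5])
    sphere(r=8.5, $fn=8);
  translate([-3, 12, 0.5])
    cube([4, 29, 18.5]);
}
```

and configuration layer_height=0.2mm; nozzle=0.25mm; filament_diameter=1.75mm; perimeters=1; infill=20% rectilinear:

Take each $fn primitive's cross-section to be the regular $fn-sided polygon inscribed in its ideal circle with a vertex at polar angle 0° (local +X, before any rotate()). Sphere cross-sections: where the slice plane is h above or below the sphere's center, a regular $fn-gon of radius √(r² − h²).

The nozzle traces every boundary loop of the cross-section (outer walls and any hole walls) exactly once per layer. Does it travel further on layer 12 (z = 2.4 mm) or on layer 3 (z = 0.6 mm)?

layer 12 (z = 2.4 mm)

Layer 12 (z = 2.4): the sphere: section is a regular 8-gon, circumradius = √(r²−h²) = √(8.5²−6.1²) = 5.919 (perimeter = 2·8·5.919·sin(180°/8) = 36.24 mm); the cube at (-3, 12) (footprint 4×29) is included at this height (perimeter 66.00 mm); Taking the first minus the rest: starting from the r=8.5 sphere, the 4×29 cube at (-3, 12) misses the remaining region (no effect) — boundary = 36.24 mm. So its perimeter = 36.24 mm. Layer 3 (z = 0.6): the r=8.5 sphere contributes a regular 8-gon of circumradius √(8.5²−7.9²) = 3.137 (perimeter = 2·8·3.137·sin(180°/8) = 19.21 mm); the cube at (-3, 12) is present — its section is the full 4×29 rectangle (perimeter 66.00 mm); After the difference (first − rest): starting from the r=8.5 sphere, the 4×29 cube at (-3, 12) misses the remaining region (no effect) — boundary = 19.21 mm. So its perimeter = 19.21 mm. Layer 12 is larger (36.24 vs 19.21 mm).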